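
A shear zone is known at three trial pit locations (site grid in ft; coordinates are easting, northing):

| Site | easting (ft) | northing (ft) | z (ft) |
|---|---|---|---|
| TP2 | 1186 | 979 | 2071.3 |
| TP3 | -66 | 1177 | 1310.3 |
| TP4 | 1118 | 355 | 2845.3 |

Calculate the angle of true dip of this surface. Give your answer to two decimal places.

Two edge vectors: TP2→TP3 = (-1252, 198, -761), TP2→TP4 = (-68, -624, 774).
Normal n = (TP2→TP3) × (TP2→TP4) = (-321612, 1020796, 794712).
So ∂z/∂easting = −n_x/n_z = 0.40469 and ∂z/∂northing = −n_y/n_z = −1.28449.
Gradient magnitude |∇z| = √(a² + b²) = √(0.16377 + 1.64990) = 1.34673.
True dip = arctan(1.34673) = 53.40°, dipping toward NNW (azimuth ≈ 343°).

53.40°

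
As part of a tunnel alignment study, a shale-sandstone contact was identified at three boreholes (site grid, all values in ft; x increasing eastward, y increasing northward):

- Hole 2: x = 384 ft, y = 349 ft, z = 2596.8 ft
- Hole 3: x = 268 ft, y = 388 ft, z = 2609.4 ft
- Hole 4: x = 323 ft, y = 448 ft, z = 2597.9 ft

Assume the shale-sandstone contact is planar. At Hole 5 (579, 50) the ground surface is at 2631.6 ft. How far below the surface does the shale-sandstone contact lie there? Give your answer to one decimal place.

Two edge vectors: Hole 2→Hole 3 = (-116, 39, 12.6), Hole 2→Hole 4 = (-61, 99, 1.1).
Normal n = (Hole 2→Hole 3) × (Hole 2→Hole 4) = (-1204.5, -641, -9105).
So ∂z/∂x = −n_x/n_z = −0.13229 and ∂z/∂y = −n_y/n_z = −0.07040.
Intercept c from Hole 2: 2596.8 + 50.80 + 24.57 = 2672.17.
At (579, 50): z_contact = −76.60 − 3.52 + 2672.17 = 2592.05 ft.
Depth below ground = 2631.6 − 2592.05 = 39.5 ft.

39.5 ft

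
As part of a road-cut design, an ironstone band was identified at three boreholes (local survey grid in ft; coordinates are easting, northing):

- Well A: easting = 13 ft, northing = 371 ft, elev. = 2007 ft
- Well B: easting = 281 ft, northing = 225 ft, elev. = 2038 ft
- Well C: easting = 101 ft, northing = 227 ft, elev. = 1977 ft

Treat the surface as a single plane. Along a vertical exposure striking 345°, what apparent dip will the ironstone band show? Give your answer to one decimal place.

Let the plane be z = a·easting + b·northing + c.
Well B−Well A: 268a − 146b = 31;  Well C−Well A: 88a − 144b = −30.
Solving gives a = 0.34354, b = 0.41827.
Unit vector along 345° is (sin 345°, cos 345°) = (-0.2588, 0.9659).
Slope in that direction = a·(-0.2588) + b·(0.9659) = 0.31511.
Apparent dip = arctan|0.31511| = 17.5° (true dip is 28.4°, so apparent ≤ true as expected).

17.5°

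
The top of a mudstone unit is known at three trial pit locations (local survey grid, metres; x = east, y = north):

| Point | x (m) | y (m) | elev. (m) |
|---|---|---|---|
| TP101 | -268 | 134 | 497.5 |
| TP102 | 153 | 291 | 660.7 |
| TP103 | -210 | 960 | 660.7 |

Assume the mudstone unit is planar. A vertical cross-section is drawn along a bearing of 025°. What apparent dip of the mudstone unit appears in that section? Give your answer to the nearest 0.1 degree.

Let the plane be z = a·x + b·y + c.
TP102−TP101: 421a + 157b = 163.2;  TP103−TP101: 58a + 826b = 163.2.
Solving gives a = 0.32241, b = 0.17494.
Unit vector along 025° is (sin 25°, cos 25°) = (0.4226, 0.9063).
Slope in that direction = a·(0.4226) + b·(0.9063) = 0.29481.
Apparent dip = arctan|0.29481| = 16.4° (true dip is 20.1°, so apparent ≤ true as expected).

16.4°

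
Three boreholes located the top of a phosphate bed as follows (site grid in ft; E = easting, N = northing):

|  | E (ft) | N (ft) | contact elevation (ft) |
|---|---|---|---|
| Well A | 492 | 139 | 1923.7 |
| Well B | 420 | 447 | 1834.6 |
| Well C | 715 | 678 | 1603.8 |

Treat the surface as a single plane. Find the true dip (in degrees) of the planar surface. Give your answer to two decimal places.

31.65°

Let the plane be z = a·E + b·N + c.
Well B−Well A: −72a + 308b = −89.1;  Well C−Well A: 223a + 539b = −319.9.
Solving gives a = −0.46984, b = −0.39912.
Gradient magnitude |∇z| = √(a² + b²) = √(0.22075 + 0.15930) = 0.61648.
True dip = arctan(0.61648) = 31.65°, dipping toward NE (azimuth ≈ 050°).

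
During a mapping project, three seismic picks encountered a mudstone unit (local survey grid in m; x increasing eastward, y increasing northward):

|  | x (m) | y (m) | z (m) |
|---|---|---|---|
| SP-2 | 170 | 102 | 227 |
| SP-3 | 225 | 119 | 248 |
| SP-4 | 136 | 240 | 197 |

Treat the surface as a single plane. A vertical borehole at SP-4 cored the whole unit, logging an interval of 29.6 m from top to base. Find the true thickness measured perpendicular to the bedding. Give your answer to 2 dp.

Let the plane be z = a·x + b·y + c.
SP-3−SP-2: 55a + 17b = 21;  SP-4−SP-2: −34a + 138b = −30.
Solving gives a = 0.41724, b = −0.11459.
|∇z| = √(a²+b²) = 0.43269, so dip δ = arctan(0.43269) = 23.40°.
True thickness = vertical thickness × cos δ = 29.6 × cos 23.40° = 27.17 m.

27.17 m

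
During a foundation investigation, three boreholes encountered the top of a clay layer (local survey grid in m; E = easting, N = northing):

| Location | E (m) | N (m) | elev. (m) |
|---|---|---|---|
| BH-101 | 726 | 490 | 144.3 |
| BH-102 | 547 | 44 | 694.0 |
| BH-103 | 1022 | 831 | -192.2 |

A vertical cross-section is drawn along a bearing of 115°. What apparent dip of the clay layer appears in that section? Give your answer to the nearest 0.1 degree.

47.4°

Two edge vectors: BH-101→BH-102 = (-179, -446, 549.7), BH-101→BH-103 = (296, 341, -336.5).
Normal n = (BH-101→BH-102) × (BH-101→BH-103) = (-37368.7, 102477.7, 70977).
So ∂z/∂E = −n_x/n_z = 0.52649 and ∂z/∂N = −n_y/n_z = −1.44382.
Unit vector along 115° is (sin 115°, cos 115°) = (0.9063, -0.4226).
Slope in that direction = a·(0.9063) + b·(-0.4226) = 1.08735.
Apparent dip = arctan|1.08735| = 47.4° (true dip is 56.9°, so apparent ≤ true as expected).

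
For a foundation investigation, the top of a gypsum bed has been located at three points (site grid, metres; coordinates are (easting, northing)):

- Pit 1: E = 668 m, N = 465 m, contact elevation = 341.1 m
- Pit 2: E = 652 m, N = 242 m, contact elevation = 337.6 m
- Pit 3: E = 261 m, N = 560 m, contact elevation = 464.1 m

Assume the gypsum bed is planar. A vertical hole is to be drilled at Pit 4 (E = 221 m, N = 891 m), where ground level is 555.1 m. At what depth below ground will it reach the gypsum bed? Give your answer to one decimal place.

67.1 m

Let the plane be z = a·E + b·N + c.
Pit 2−Pit 1: −16a − 223b = −3.5;  Pit 3−Pit 1: −407a + 95b = 123.
Solving gives a = −0.29363, b = 0.03676.
Then c = 341.1 − a·668 − b·465 = 520.15.
At (221, 891): z_contact = −64.89 + 32.76 + 520.15 = 488.01 m.
Depth below ground = 555.1 − 488.01 = 67.1 m.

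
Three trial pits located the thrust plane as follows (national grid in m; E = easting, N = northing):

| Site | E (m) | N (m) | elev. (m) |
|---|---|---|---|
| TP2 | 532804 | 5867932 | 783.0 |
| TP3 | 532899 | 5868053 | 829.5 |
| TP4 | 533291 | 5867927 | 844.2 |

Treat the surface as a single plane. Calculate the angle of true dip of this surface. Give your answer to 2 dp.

17.28°

Two edge vectors: TP2→TP3 = (95, 121, 46.5), TP2→TP4 = (487, -5, 61.2).
Normal n = (TP2→TP3) × (TP2→TP4) = (7637.7, 16831.5, -59402).
So ∂z/∂E = −n_x/n_z = 0.12858 and ∂z/∂N = −n_y/n_z = 0.28335.
Gradient magnitude |∇z| = √(a² + b²) = √(0.01653 + 0.08029) = 0.31116.
True dip = arctan(0.31116) = 17.28°, dipping toward SSW (azimuth ≈ 204°).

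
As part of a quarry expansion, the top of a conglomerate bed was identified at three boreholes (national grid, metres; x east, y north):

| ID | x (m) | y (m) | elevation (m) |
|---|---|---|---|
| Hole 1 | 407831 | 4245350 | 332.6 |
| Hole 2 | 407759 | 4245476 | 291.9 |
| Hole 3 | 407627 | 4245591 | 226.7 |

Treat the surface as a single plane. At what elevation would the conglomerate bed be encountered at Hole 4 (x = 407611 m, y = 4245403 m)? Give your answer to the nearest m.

235 m

Let the plane be z = a·x + b·y + c.
Hole 2−Hole 1: −72a + 126b = −40.7;  Hole 3−Hole 1: −204a + 241b = −105.9.
Solving gives a = 0.42321600, b = −0.08117816.
Then c = 332.6 − a·407831 − b·4245350 = 172361.70.
At (407611, 4245403): z = 172507.5 − 344634.0 + 172361.70 = 235.2 m.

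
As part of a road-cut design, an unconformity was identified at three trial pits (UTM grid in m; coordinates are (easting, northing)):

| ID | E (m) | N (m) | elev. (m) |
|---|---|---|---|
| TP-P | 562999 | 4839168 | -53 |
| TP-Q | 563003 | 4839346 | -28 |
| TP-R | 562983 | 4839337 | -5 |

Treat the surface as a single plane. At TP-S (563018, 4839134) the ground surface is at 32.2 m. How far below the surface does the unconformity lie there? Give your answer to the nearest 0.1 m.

114.2 m

Let the plane be z = a·E + b·N + c.
TP-Q−TP-P: 4a + 178b = 25;  TP-R−TP-P: −16a + 169b = 48.
Solving gives a = −1.225595914, b = 0.167990919.
Then c = -53 − a·562999 − b·4839168 = −122980.01.
At (563018, 4839134): z_contact = −690032.56 + 812930.57 − 122980.01 = -82.00 m.
Depth below ground = 32.2 − (-82.00) = 114.2 m.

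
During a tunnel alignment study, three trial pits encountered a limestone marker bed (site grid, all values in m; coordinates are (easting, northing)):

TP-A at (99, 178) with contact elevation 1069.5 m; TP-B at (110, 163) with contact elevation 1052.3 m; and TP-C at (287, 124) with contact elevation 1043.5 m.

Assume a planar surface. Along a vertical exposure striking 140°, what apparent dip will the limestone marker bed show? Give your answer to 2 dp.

40.66°

Let the plane be z = a·E + b·N + c.
TP-B−TP-A: 11a − 15b = −17.2;  TP-C−TP-A: 188a − 54b = −26.
Solving gives a = 0.24205, b = 1.32417.
Unit vector along 140° is (sin 140°, cos 140°) = (0.6428, -0.7660).
Slope in that direction = a·(0.6428) + b·(-0.7660) = −0.85879.
Apparent dip = arctan|0.85879| = 40.66° (true dip is 53.4°, so apparent ≤ true as expected).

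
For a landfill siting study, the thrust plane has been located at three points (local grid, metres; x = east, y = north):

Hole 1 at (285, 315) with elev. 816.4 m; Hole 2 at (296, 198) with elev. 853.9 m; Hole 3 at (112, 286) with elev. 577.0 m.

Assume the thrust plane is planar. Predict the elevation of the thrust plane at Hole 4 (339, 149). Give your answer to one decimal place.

923.9 m

Let the plane be z = a·x + b·y + c.
Hole 2−Hole 1: 11a − 117b = 37.5;  Hole 3−Hole 1: −173a − 29b = −239.4.
Solving gives a = 1.41524, b = −0.18746.
Then c = 816.4 − a·285 − b·315 = 472.11.
At (339, 149): z = 479.8 − 27.9 + 472.11 = 923.9 m.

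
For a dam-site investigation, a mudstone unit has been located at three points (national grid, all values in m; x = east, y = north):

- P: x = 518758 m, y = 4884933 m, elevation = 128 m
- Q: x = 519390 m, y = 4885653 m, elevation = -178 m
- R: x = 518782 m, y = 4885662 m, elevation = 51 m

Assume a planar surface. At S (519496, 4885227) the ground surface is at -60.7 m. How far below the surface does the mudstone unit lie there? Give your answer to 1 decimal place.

117.7 m

Let the plane be z = a·x + b·y + c.
Q−P: 632a + 720b = −306;  R−P: 24a + 729b = −77.
Solving gives a = −0.378024030, b = −0.093178907.
Then c = 128 − a·518758 − b·4884933 = 651403.71.
At (519496, 4885227): z_contact = −196381.97 − 455200.11 + 651403.71 = -178.38 m.
Depth below ground = -60.7 − (-178.38) = 117.7 m.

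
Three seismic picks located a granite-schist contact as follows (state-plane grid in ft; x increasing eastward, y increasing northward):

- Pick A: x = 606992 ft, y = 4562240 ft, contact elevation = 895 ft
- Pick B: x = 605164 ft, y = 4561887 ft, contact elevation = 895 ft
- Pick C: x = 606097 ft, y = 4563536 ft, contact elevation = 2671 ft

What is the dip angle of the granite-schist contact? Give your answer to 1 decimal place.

Two edge vectors: Pick A→Pick B = (-1828, -353, 0), Pick A→Pick C = (-895, 1296, 1776).
Normal n = (Pick A→Pick B) × (Pick A→Pick C) = (-626928, 3246528, -2685023).
So ∂z/∂x = −n_x/n_z = −0.23349 and ∂z/∂y = −n_y/n_z = 1.20912.
Gradient magnitude |∇z| = √(a² + b²) = √(0.05452 + 1.46198) = 1.23146.
True dip = arctan(1.23146) = 50.9°, dipping toward S (azimuth ≈ 169°).

50.9°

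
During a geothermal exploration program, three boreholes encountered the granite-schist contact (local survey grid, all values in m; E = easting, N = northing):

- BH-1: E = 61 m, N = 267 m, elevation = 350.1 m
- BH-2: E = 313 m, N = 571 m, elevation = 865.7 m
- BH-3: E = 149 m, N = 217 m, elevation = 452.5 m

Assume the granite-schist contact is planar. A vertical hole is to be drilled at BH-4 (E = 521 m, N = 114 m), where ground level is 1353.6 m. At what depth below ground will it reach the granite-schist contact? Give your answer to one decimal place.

Let the plane be z = a·E + b·N + c.
BH-2−BH-1: 252a + 304b = 515.6;  BH-3−BH-1: 88a − 50b = 102.4.
Solving gives a = 1.44617, b = 0.49726.
Then c = 350.1 − a·61 − b·267 = 129.12.
At (521, 114): z_contact = 753.45 + 56.69 + 129.12 = 939.26 m.
Depth below ground = 1353.6 − 939.26 = 414.3 m.

414.3 m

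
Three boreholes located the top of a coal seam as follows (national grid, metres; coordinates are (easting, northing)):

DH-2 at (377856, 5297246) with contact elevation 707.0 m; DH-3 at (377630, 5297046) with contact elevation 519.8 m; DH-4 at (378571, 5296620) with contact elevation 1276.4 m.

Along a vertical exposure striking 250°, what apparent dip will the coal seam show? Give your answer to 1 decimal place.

37.6°

Let the plane be z = a·E + b·N + c.
DH-3−DH-2: −226a − 200b = −187.2;  DH-4−DH-2: 715a − 626b = 569.4.
Solving gives a = 0.81226, b = 0.01815.
Unit vector along 250° is (sin 250°, cos 250°) = (-0.9397, -0.3420).
Slope in that direction = a·(-0.9397) + b·(-0.3420) = −0.76948.
Apparent dip = arctan|0.76948| = 37.6° (true dip is 39.1°, so apparent ≤ true as expected).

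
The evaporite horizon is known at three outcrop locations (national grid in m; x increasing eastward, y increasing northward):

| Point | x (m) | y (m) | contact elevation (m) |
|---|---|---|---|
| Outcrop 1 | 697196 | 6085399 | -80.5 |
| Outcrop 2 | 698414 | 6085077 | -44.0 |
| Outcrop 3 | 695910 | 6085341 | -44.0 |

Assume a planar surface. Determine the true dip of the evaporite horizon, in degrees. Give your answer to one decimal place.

10.7°

Two edge vectors: Outcrop 1→Outcrop 2 = (1218, -322, 36.5), Outcrop 1→Outcrop 3 = (-1286, -58, 36.5).
Normal n = (Outcrop 1→Outcrop 2) × (Outcrop 1→Outcrop 3) = (-9636, -91396, -484736).
So ∂z/∂x = −n_x/n_z = −0.01988 and ∂z/∂y = −n_y/n_z = −0.18855.
Gradient magnitude |∇z| = √(a² + b²) = √(0.00040 + 0.03555) = 0.18959.
True dip = arctan(0.18959) = 10.7°, dipping toward N (azimuth ≈ 006°).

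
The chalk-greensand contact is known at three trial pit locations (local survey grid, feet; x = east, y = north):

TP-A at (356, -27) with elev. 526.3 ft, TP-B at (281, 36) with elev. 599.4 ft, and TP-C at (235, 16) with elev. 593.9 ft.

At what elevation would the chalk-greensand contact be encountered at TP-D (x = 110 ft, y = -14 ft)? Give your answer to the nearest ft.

Two edge vectors: TP-A→TP-B = (-75, 63, 73.1), TP-A→TP-C = (-121, 43, 67.6).
Normal n = (TP-A→TP-B) × (TP-A→TP-C) = (1115.5, -3775.1, 4398).
So ∂z/∂x = −n_x/n_z = −0.25364 and ∂z/∂y = −n_y/n_z = 0.85837.
Intercept c from TP-A: 526.3 + 90.30 + 23.18 = 639.77.
At (110, -14): z = −27.9 − 12.0 + 639.77 = 599.9 ft.

600 ft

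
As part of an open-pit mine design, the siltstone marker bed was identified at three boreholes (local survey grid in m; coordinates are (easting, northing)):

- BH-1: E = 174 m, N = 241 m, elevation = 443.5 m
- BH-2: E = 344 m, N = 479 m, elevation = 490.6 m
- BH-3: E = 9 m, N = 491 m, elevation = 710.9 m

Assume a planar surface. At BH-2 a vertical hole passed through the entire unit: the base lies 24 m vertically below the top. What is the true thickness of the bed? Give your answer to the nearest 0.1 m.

17.8 m

Two edge vectors: BH-1→BH-2 = (170, 238, 47.1), BH-1→BH-3 = (-165, 250, 267.4).
Normal n = (BH-1→BH-2) × (BH-1→BH-3) = (51866.2, -53229.5, 81770).
So ∂z/∂E = −n_x/n_z = −0.63429 and ∂z/∂N = −n_y/n_z = 0.65097.
|∇z| = √(a²+b²) = 0.90889, so dip δ = arctan(0.90889) = 42.27°.
True thickness = vertical thickness × cos δ = 24 × cos 42.27° = 17.8 m.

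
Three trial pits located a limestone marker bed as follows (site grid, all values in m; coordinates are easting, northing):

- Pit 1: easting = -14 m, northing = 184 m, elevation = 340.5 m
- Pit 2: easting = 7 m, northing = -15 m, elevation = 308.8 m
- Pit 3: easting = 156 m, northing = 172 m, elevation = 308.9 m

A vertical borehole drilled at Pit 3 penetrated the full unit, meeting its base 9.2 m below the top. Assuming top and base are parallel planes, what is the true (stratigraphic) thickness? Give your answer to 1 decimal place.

9.0 m

Two edge vectors: Pit 1→Pit 2 = (21, -199, -31.7), Pit 1→Pit 3 = (170, -12, -31.6).
Normal n = (Pit 1→Pit 2) × (Pit 1→Pit 3) = (5908, -4725.4, 33578).
So ∂z/∂easting = −n_x/n_z = −0.17595 and ∂z/∂northing = −n_y/n_z = 0.14073.
|∇z| = √(a²+b²) = 0.22531, so dip δ = arctan(0.22531) = 12.70°.
True thickness = vertical thickness × cos δ = 9.2 × cos 12.70° = 9.0 m.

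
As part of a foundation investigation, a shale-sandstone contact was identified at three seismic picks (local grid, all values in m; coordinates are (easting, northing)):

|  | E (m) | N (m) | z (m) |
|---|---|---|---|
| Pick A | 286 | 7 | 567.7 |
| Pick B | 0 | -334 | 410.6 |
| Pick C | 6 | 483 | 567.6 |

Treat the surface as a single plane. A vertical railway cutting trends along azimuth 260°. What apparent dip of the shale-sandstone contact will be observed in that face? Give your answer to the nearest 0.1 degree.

Let the plane be z = a·E + b·N + c.
Pick B−Pick A: −286a − 341b = −157.1;  Pick C−Pick A: −280a + 476b = −0.1.
Solving gives a = 0.32301, b = 0.18979.
Unit vector along 260° is (sin 260°, cos 260°) = (-0.9848, -0.1736).
Slope in that direction = a·(-0.9848) + b·(-0.1736) = −0.35106.
Apparent dip = arctan|0.35106| = 19.3° (true dip is 20.5°, so apparent ≤ true as expected).

19.3°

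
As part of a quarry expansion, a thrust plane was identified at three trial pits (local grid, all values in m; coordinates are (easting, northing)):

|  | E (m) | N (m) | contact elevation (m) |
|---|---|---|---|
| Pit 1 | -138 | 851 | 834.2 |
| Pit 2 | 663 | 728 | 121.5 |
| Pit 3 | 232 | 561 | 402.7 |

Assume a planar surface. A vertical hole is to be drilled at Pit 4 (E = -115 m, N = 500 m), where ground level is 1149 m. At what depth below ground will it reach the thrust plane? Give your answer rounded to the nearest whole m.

488 m

Two edge vectors: Pit 1→Pit 2 = (801, -123, -712.7), Pit 1→Pit 3 = (370, -290, -431.5).
Normal n = (Pit 1→Pit 2) × (Pit 1→Pit 3) = (-153608.5, 81932.5, -186780).
So ∂z/∂E = −n_x/n_z = −0.82240 and ∂z/∂N = −n_y/n_z = 0.43866.
Intercept c from Pit 1: 834.2 − 113.49 − 373.30 = 347.41.
At (-115, 500): z_contact = 94.6 + 219.3 + 347.41 = 661.3 m.
Depth below ground = 1149 − 661.3 = 488 m.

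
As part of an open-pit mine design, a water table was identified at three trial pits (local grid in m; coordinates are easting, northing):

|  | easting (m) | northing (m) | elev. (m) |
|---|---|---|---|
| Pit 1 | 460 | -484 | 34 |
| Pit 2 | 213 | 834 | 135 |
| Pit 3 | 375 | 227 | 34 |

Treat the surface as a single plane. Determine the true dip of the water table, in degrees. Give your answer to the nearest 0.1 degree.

48.7°

Two edge vectors: Pit 1→Pit 2 = (-247, 1318, 101), Pit 1→Pit 3 = (-85, 711, 0).
Normal n = (Pit 1→Pit 2) × (Pit 1→Pit 3) = (-71811, -8585, -63587).
So ∂z/∂easting = −n_x/n_z = −1.12933 and ∂z/∂northing = −n_y/n_z = −0.13501.
Gradient magnitude |∇z| = √(a² + b²) = √(1.27540 + 0.01823) = 1.13738.
True dip = arctan(1.13738) = 48.7°, dipping toward E (azimuth ≈ 083°).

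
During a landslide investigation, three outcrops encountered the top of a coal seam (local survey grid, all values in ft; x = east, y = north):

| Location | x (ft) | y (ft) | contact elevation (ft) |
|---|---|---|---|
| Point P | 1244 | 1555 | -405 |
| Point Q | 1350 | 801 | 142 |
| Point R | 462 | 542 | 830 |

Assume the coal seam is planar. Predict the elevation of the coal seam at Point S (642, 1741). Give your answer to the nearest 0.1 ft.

-228.4 ft

Let the plane be z = a·x + b·y + c.
Point Q−Point P: 106a − 754b = 547;  Point R−Point P: −782a − 1013b = 1235.
Solving gives a = −0.540998, b = −0.801520.
Then c = -405 − a·1244 − b·1555 = 1514.36.
At (642, 1741): z = −347.3 − 1395.4 + 1514.36 = -228.4 ft.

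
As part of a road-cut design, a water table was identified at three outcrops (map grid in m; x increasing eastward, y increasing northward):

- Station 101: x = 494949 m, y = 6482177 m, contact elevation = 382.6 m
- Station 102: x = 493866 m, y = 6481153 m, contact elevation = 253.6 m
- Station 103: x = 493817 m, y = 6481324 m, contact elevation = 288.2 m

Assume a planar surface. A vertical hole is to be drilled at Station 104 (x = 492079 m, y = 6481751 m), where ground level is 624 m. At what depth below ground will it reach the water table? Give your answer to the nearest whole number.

158 m

Two edge vectors: Station 101→Station 102 = (-1083, -1024, -129), Station 101→Station 103 = (-1132, -853, -94.4).
Normal n = (Station 101→Station 102) × (Station 101→Station 103) = (-13371.4, 43792.8, -235369).
So ∂z/∂x = −n_x/n_z = −0.05681037 and ∂z/∂y = −n_y/n_z = 0.18606019.
Intercept c from Station 101: 382.6 + 28118.24 − 1206075.06 = −1177574.22.
At (492079, 6481751): z_contact = −27955.2 + 1205995.8 − 1177574.22 = 466.4 m.
Depth below ground = 624 − 466.4 = 158 m.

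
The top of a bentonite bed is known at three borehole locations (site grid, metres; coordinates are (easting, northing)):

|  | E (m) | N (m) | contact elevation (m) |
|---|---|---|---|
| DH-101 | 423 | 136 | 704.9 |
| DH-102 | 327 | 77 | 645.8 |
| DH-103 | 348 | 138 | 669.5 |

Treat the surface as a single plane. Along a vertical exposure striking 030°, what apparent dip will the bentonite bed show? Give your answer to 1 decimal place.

Let the plane be z = a·E + b·N + c.
DH-102−DH-101: −96a − 59b = −59.1;  DH-103−DH-101: −75a + 2b = −35.4.
Solving gives a = 0.47797, b = 0.22398.
Unit vector along 030° is (sin 30°, cos 30°) = (0.5000, 0.8660).
Slope in that direction = a·(0.5000) + b·(0.8660) = 0.43296.
Apparent dip = arctan|0.43296| = 23.4° (true dip is 27.8°, so apparent ≤ true as expected).

23.4°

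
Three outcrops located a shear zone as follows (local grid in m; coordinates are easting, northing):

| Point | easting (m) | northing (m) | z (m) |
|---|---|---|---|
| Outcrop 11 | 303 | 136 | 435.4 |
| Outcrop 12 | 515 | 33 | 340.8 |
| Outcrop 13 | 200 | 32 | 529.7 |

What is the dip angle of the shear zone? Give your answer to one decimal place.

34.1°

Two edge vectors: Outcrop 11→Outcrop 12 = (212, -103, -94.6), Outcrop 11→Outcrop 13 = (-103, -104, 94.3).
Normal n = (Outcrop 11→Outcrop 12) × (Outcrop 11→Outcrop 13) = (-19551.3, -10247.8, -32657).
So ∂z/∂easting = −n_x/n_z = −0.59869 and ∂z/∂northing = −n_y/n_z = −0.31380.
Gradient magnitude |∇z| = √(a² + b²) = √(0.35843 + 0.09847) = 0.67594.
True dip = arctan(0.67594) = 34.1°, dipping toward ENE (azimuth ≈ 062°).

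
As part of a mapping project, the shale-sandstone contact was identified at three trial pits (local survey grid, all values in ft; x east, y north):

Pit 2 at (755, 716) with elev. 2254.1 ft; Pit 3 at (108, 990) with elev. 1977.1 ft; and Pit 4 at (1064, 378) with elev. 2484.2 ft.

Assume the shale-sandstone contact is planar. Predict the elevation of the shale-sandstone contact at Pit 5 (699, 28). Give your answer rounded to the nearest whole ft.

Let the plane be z = a·x + b·y + c.
Pit 3−Pit 2: −647a + 274b = −277;  Pit 4−Pit 2: 309a − 338b = 230.1.
Solving gives a = 0.22816, b = −0.47218.
Then c = 2254.1 − a·755 − b·716 = 2419.92.
At (699, 28): z = 159.5 − 13.2 + 2419.92 = 2566.2 ft.

2566 ft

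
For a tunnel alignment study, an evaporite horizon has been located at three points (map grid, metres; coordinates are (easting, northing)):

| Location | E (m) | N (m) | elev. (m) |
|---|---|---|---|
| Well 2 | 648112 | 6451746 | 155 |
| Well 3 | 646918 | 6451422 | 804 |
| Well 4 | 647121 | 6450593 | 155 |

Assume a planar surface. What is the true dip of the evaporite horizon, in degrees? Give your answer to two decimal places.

Two edge vectors: Well 2→Well 3 = (-1194, -324, 649), Well 2→Well 4 = (-991, -1153, 0).
Normal n = (Well 2→Well 3) × (Well 2→Well 4) = (748297, -643159, 1055598).
So ∂z/∂E = −n_x/n_z = −0.70888 and ∂z/∂N = −n_y/n_z = 0.60928.
Gradient magnitude |∇z| = √(a² + b²) = √(0.50252 + 0.37123) = 0.93474.
True dip = arctan(0.93474) = 43.07°, dipping toward SE (azimuth ≈ 131°).

43.07°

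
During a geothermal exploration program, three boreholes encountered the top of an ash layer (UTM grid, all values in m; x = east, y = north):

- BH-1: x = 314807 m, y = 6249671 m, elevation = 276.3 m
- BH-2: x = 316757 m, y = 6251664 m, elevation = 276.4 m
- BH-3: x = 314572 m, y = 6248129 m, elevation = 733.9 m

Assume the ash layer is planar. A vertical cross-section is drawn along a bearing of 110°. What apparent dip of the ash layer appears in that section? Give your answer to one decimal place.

24.6°

Let the plane be z = a·x + b·y + c.
BH-2−BH-1: 1950a + 1993b = 0.1;  BH-3−BH-1: −235a − 1542b = 457.6.
Solving gives a = 0.35932, b = −0.35152.
Unit vector along 110° is (sin 110°, cos 110°) = (0.9397, -0.3420).
Slope in that direction = a·(0.9397) + b·(-0.3420) = 0.45788.
Apparent dip = arctan|0.45788| = 24.6° (true dip is 26.7°, so apparent ≤ true as expected).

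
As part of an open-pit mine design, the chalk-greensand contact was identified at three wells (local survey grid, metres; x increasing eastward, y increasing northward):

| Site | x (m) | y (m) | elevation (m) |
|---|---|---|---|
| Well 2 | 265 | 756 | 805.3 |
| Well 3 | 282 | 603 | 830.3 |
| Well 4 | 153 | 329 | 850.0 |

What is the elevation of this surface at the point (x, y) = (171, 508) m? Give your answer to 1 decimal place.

Let the plane be z = a·x + b·y + c.
Well 3−Well 2: 17a − 153b = 25;  Well 4−Well 2: −112a − 427b = 44.7.
Solving gives a = 0.15724, b = −0.14593.
Then c = 805.3 − a·265 − b·756 = 873.95.
At (171, 508): z = 26.9 − 74.1 + 873.95 = 826.7 m.

826.7 m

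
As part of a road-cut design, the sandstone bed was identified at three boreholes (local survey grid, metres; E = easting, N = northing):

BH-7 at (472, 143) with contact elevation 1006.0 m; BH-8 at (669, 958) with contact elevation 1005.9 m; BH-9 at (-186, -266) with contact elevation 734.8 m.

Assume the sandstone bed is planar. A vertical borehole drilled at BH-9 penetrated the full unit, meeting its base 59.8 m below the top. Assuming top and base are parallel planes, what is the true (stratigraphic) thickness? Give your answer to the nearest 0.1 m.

Two edge vectors: BH-7→BH-8 = (197, 815, -0.1), BH-7→BH-9 = (-658, -409, -271.2).
Normal n = (BH-7→BH-8) × (BH-7→BH-9) = (-221068.9, 53492.2, 455697).
So ∂z/∂E = −n_x/n_z = 0.48512 and ∂z/∂N = −n_y/n_z = −0.11739.
|∇z| = √(a²+b²) = 0.49912, so dip δ = arctan(0.49912) = 26.52°.
True thickness = vertical thickness × cos δ = 59.8 × cos 26.52° = 53.5 m.

53.5 m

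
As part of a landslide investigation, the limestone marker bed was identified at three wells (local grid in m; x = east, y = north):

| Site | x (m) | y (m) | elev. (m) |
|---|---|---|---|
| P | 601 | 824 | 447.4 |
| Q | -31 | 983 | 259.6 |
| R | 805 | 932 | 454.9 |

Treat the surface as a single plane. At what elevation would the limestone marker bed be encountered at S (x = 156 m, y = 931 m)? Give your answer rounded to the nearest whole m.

317 m

Let the plane be z = a·x + b·y + c.
Q−P: −632a + 159b = −187.8;  R−P: 204a + 108b = 7.5.
Solving gives a = 0.21327, b = −0.33340.
Then c = 447.4 − a·601 − b·824 = 593.95.
At (156, 931): z = 33.3 − 310.4 + 593.95 = 316.8 m.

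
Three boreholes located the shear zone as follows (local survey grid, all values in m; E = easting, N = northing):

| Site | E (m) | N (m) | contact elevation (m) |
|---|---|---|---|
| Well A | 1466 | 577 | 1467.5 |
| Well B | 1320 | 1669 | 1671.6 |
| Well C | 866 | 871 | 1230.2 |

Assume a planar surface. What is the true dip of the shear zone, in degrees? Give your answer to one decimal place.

Let the plane be z = a·E + b·N + c.
Well B−Well A: −146a + 1092b = 204.1;  Well C−Well A: −600a + 294b = −237.3.
Solving gives a = 0.52123, b = 0.25659.
Gradient magnitude |∇z| = √(a² + b²) = √(0.27168 + 0.06584) = 0.58097.
True dip = arctan(0.58097) = 30.2°, dipping toward WSW (azimuth ≈ 244°).

30.2°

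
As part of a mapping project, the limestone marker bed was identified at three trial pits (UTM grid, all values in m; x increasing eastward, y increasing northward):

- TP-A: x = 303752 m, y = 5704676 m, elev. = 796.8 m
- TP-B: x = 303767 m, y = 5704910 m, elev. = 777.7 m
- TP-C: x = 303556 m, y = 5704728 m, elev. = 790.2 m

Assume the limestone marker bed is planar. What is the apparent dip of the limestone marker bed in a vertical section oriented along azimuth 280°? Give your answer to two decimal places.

Two edge vectors: TP-A→TP-B = (15, 234, -19.1), TP-A→TP-C = (-196, 52, -6.6).
Normal n = (TP-A→TP-B) × (TP-A→TP-C) = (-551.2, 3842.6, 46644).
So ∂z/∂x = −n_x/n_z = 0.01182 and ∂z/∂y = −n_y/n_z = −0.08238.
Unit vector along 280° is (sin 280°, cos 280°) = (-0.9848, 0.1736).
Slope in that direction = a·(-0.9848) + b·(0.1736) = −0.02594.
Apparent dip = arctan|0.02594| = 1.49° (true dip is 4.8°, so apparent ≤ true as expected).

1.49°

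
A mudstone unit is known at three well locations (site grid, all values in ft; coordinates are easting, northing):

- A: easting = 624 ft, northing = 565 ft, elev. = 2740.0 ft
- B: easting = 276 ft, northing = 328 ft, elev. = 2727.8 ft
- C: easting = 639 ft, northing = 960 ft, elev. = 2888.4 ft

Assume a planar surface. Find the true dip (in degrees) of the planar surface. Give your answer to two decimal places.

Let the plane be z = a·easting + b·northing + c.
B−A: −348a − 237b = −12.2;  C−A: 15a + 395b = 148.4.
Solving gives a = −0.22667, b = 0.38430.
Gradient magnitude |∇z| = √(a² + b²) = √(0.05138 + 0.14769) = 0.44617.
True dip = arctan(0.44617) = 24.04°, dipping toward SSE (azimuth ≈ 149°).

24.04°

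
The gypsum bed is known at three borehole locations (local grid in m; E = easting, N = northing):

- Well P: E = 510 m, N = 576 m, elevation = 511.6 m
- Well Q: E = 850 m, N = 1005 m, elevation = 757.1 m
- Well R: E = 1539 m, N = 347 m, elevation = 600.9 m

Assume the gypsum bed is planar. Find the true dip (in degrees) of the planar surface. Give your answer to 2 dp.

Let the plane be z = a·E + b·N + c.
Well Q−Well P: 340a + 429b = 245.5;  Well R−Well P: 1029a − 229b = 89.3.
Solving gives a = 0.18203, b = 0.42799.
Gradient magnitude |∇z| = √(a² + b²) = √(0.03314 + 0.18318) = 0.46510.
True dip = arctan(0.46510) = 24.94°, dipping toward SSW (azimuth ≈ 203°).

24.94°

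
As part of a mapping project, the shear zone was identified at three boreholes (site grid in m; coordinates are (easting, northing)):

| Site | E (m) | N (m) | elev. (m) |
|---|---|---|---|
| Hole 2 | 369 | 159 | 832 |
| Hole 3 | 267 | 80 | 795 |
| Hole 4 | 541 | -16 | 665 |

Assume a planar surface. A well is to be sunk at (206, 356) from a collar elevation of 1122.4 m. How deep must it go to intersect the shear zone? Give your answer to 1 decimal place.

108.9 m

Let the plane be z = a·E + b·N + c.
Hole 3−Hole 2: −102a − 79b = −37;  Hole 4−Hole 2: 172a − 175b = −167.
Solving gives a = −0.21369, b = 0.74426.
Then c = 832 − a·369 − b·159 = 792.51.
At (206, 356): z_contact = −44.02 + 264.96 + 792.51 = 1013.45 m.
Depth below ground = 1122.4 − 1013.45 = 108.9 m.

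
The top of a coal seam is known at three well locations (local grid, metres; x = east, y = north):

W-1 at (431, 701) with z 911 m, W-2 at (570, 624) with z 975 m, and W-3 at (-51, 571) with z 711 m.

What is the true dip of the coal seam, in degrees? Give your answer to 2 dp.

Let the plane be z = a·x + b·y + c.
W-2−W-1: 139a − 77b = 64;  W-3−W-1: −482a − 130b = −200.
Solving gives a = 0.42983, b = −0.05523.
Gradient magnitude |∇z| = √(a² + b²) = √(0.18476 + 0.00305) = 0.43337.
True dip = arctan(0.43337) = 23.43°, dipping toward W (azimuth ≈ 277°).

23.43°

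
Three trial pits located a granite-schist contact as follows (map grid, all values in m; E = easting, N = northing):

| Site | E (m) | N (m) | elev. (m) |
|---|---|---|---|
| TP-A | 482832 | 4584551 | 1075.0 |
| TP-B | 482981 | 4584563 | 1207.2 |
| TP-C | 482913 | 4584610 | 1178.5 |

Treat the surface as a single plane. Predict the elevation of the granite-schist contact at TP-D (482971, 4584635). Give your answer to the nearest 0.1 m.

1242.2 m

Let the plane be z = a·E + b·N + c.
TP-B−TP-A: 149a + 12b = 132.2;  TP-C−TP-A: 81a + 59b = 103.5.
Solving gives a = 0.838700601, b = 0.602800870.
Then c = 1075 − a·482832 − b·4584551 = −3167447.82.
At (482971, 4584635): z = 405068.1 + 2763622.0 − 3167447.82 = 1242.2 m.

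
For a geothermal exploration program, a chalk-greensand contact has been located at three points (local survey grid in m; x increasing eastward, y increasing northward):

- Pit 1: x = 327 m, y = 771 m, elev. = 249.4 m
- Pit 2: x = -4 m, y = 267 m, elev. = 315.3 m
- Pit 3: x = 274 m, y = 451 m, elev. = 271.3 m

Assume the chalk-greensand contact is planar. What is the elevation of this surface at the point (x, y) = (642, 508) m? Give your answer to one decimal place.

221.9 m

Let the plane be z = a·x + b·y + c.
Pit 2−Pit 1: −331a − 504b = 65.9;  Pit 3−Pit 1: −53a − 320b = 21.9.
Solving gives a = −0.12689, b = −0.04742.
Then c = 249.4 − a·327 − b·771 = 327.45.
At (642, 508): z = −81.5 − 24.1 + 327.45 = 221.9 m.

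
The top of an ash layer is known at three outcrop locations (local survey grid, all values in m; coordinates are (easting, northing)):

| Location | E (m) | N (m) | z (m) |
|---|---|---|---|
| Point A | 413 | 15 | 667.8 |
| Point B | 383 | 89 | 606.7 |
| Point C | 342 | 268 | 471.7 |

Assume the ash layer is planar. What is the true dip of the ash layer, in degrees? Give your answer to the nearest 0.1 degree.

Let the plane be z = a·E + b·N + c.
Point B−Point A: −30a + 74b = −61.1;  Point C−Point A: −71a + 253b = −196.1.
Solving gives a = 0.40535, b = −0.66134.
Gradient magnitude |∇z| = √(a² + b²) = √(0.16431 + 0.43738) = 0.77568.
True dip = arctan(0.77568) = 37.8°, dipping toward NNW (azimuth ≈ 328°).

37.8°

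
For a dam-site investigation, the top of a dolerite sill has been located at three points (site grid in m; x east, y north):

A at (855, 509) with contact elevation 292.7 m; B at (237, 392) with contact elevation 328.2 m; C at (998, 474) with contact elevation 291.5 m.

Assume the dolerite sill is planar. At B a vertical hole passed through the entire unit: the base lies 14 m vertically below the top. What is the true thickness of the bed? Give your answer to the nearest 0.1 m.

13.9 m

Let the plane be z = a·x + b·y + c.
B−A: −618a − 117b = 35.5;  C−A: 143a − 35b = −1.2.
Solving gives a = −0.03605, b = −0.11300.
|∇z| = √(a²+b²) = 0.11861, so dip δ = arctan(0.11861) = 6.76°.
True thickness = vertical thickness × cos δ = 14 × cos 6.76° = 13.9 m.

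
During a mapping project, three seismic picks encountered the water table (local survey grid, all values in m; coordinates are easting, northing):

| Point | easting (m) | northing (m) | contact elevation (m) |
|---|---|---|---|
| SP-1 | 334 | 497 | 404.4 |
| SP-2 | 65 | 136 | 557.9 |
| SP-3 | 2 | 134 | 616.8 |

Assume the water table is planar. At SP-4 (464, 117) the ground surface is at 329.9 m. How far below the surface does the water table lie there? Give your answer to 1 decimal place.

Let the plane be z = a·easting + b·northing + c.
SP-2−SP-1: −269a − 361b = 153.5;  SP-3−SP-1: −332a − 363b = 212.4.
Solving gives a = −0.94375, b = 0.27803.
Then c = 404.4 − a·334 − b·497 = 581.43.
At (464, 117): z_contact = −437.90 + 32.53 + 581.43 = 176.06 m.
Depth below ground = 329.9 − 176.06 = 153.8 m.

153.8 m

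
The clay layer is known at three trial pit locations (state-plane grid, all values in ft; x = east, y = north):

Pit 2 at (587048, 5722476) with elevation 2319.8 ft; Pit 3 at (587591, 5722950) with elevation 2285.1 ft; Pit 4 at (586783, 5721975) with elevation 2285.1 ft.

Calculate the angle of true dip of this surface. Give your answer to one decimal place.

16.7°

Two edge vectors: Pit 2→Pit 3 = (543, 474, -34.7), Pit 2→Pit 4 = (-265, -501, -34.7).
Normal n = (Pit 2→Pit 3) × (Pit 2→Pit 4) = (-33832.5, 28037.6, -146433).
So ∂z/∂x = −n_x/n_z = −0.23104 and ∂z/∂y = −n_y/n_z = 0.19147.
Gradient magnitude |∇z| = √(a² + b²) = √(0.05338 + 0.03666) = 0.30007.
True dip = arctan(0.30007) = 16.7°, dipping toward SE (azimuth ≈ 130°).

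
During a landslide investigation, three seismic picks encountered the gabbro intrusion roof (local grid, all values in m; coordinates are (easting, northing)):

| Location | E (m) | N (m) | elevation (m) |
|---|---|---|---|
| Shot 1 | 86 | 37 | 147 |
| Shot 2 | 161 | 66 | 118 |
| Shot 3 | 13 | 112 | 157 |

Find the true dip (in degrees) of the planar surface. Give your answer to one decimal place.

Two edge vectors: Shot 1→Shot 2 = (75, 29, -29), Shot 1→Shot 3 = (-73, 75, 10).
Normal n = (Shot 1→Shot 2) × (Shot 1→Shot 3) = (2465, 1367, 7742).
So ∂z/∂E = −n_x/n_z = −0.31839 and ∂z/∂N = −n_y/n_z = −0.17657.
Gradient magnitude |∇z| = √(a² + b²) = √(0.10137 + 0.03118) = 0.36408.
True dip = arctan(0.36408) = 20.0°, dipping toward ENE (azimuth ≈ 061°).

20.0°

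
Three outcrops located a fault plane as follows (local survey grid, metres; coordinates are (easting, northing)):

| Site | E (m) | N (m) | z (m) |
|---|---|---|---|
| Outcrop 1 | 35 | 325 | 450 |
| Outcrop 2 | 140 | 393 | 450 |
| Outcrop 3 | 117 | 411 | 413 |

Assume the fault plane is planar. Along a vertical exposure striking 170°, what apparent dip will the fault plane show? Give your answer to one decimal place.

Let the plane be z = a·E + b·N + c.
Outcrop 2−Outcrop 1: 105a + 68b = 0;  Outcrop 3−Outcrop 1: 82a + 86b = −37.
Solving gives a = 0.72843, b = −1.12478.
Unit vector along 170° is (sin 170°, cos 170°) = (0.1736, -0.9848).
Slope in that direction = a·(0.1736) + b·(-0.9848) = 1.23419.
Apparent dip = arctan|1.23419| = 51.0° (true dip is 53.3°, so apparent ≤ true as expected).

51.0°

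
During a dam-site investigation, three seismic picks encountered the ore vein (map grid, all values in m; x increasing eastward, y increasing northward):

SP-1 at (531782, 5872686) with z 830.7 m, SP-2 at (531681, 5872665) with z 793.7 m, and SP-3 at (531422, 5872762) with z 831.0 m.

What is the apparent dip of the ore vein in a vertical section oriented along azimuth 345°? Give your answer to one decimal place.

38.6°

Two edge vectors: SP-1→SP-2 = (-101, -21, -37), SP-1→SP-3 = (-360, 76, 0.3).
Normal n = (SP-1→SP-2) × (SP-1→SP-3) = (2805.7, 13350.3, -15236).
So ∂z/∂x = −n_x/n_z = 0.18415 and ∂z/∂y = −n_y/n_z = 0.87623.
Unit vector along 345° is (sin 345°, cos 345°) = (-0.2588, 0.9659).
Slope in that direction = a·(-0.2588) + b·(0.9659) = 0.79872.
Apparent dip = arctan|0.79872| = 38.6° (true dip is 41.8°, so apparent ≤ true as expected).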